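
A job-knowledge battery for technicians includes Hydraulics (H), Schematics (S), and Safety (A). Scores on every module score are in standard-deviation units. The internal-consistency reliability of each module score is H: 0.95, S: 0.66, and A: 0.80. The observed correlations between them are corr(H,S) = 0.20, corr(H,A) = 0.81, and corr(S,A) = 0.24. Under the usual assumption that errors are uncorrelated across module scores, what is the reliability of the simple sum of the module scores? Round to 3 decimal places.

Var(H+S+A) = 3 + 2·[0.20 + 0.81 + 0.24] = 3 + 2.5 = 5.5.
Under uncorrelated errors the observed covariances equal the true-score covariances, so only the own-variance terms attenuate.
True-score variance = [0.95 + 0.66 + 0.80] + 2.5 = 2.41 + 2.5 = 4.91.
Reliability = 4.91 / 5.5 = 0.893.

0.893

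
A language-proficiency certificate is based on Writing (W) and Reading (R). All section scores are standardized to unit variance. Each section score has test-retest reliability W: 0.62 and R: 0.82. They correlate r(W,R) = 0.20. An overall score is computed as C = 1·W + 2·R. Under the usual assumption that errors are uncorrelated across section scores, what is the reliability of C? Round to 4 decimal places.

Var(C) = 1 + 2² + 2·[2·0.20] = 5 + 0.8 = 5.8.
With uncorrelated errors the cross-covariances are all true-score covariance, so they carry over unchanged; only the diagonal terms shrink to ρᵢσᵢ².
True-score variance = [0.62 + 2²·0.82] + 0.8 = 3.9 + 0.8 = 4.7.
Reliability = 4.7 / 5.8 = 0.8103.

0.8103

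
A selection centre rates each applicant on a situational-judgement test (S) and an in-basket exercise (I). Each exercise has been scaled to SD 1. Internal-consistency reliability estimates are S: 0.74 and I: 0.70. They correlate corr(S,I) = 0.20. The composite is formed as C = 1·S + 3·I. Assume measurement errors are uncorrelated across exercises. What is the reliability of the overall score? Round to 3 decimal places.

Var(C) = 1 + 3² + 2·[3·0.20] = 10 + 1.2 = 11.2.
Under uncorrelated errors the observed covariances equal the true-score covariances, so only the own-variance terms attenuate.
True-score variance = [0.74 + 3²·0.70] + 1.2 = 7.04 + 1.2 = 8.24.
Reliability = 8.24 / 11.2 = 0.736.

0.736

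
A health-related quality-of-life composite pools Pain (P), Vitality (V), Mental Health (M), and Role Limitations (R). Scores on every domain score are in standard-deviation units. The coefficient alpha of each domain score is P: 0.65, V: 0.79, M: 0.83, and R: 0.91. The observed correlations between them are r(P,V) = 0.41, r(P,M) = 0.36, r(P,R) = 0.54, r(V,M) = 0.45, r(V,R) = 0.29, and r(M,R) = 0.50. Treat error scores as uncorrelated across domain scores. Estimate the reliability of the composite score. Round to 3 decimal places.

Var(P+V+M+R) = 4 + 2·[0.41 + 0.36 + 0.54 + 0.45 + 0.29 + 0.50] = 4 + 5.1 = 9.1.
With uncorrelated errors the cross-covariances are all true-score covariance, so they carry over unchanged; only the diagonal terms shrink to ρᵢσᵢ².
True-score variance = [0.65 + 0.79 + 0.83 + 0.91] + 5.1 = 3.18 + 5.1 = 8.28.
Reliability = 8.28 / 9.1 = 0.910.

0.910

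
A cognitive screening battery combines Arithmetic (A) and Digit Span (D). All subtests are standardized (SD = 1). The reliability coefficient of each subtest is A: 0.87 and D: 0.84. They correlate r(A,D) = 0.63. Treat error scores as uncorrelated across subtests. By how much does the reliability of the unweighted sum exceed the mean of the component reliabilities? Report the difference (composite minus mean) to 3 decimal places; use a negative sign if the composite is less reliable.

0.056

Var(sum) = 2 + 1.26 = 3.26; true-score variance = 1.71 + 1.26 = 2.97; composite reliability = 0.9110.
Mean component reliability = 0.8550.
Difference = 0.9110 − 0.8550 = 0.056.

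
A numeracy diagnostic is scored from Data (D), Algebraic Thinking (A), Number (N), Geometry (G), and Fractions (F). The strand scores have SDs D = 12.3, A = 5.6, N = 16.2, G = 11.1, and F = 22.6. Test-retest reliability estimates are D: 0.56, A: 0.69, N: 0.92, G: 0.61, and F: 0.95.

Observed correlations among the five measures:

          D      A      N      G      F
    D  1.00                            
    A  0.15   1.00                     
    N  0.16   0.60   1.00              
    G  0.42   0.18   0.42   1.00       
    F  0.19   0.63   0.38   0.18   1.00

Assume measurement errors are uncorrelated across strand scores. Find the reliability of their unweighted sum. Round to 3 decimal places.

0.922

Var(D+A+N+G+F) = 12.3² + 5.6² + 16.2² + 11.1² + 22.6² + 2·[12.3·5.6·0.15 + 12.3·16.2·0.16 + 12.3·11.1·0.42 + 12.3·22.6·0.19 + 5.6·16.2·0.60 + 5.6·11.1·0.18 + 5.6·22.6·0.63 + 16.2·11.1·0.42 + 16.2·22.6·0.38 + 11.1·22.6·0.18] = 1079.06 + 1115.06 = 2194.12.
With uncorrelated errors the cross-covariances are all true-score covariance, so they carry over unchanged; only the diagonal terms shrink to ρᵢσᵢ².
True-score variance = [12.3²·0.56 + 5.6²·0.69 + 16.2²·0.92 + 11.1²·0.61 + 22.6²·0.95] + 1115.06 = 908.186 + 1115.06 = 2023.25.
Reliability = 2023.25 / 2194.12 = 0.922.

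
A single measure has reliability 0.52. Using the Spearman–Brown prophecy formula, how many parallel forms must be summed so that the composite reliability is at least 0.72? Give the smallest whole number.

k ≥ ρ*(1−ρ₁)/(ρ₁(1−ρ*)) = 0.72·0.48 / (0.52·0.28) = 2.374.
Smallest integer k = 3.

3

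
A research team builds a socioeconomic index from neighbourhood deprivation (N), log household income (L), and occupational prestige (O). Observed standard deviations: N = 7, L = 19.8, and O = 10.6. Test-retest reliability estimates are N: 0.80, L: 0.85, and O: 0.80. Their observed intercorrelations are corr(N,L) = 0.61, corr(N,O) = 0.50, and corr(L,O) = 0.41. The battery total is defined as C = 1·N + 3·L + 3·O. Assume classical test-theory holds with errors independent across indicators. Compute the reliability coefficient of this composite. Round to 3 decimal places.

Var(C) = 7² + 3²·19.8² + 3²·10.6² + 2·[3·7·19.8·0.61 + 3·7·10.6·0.50 + 9·19.8·10.6·0.41] = 4588.6 + 2278.79 = 6867.39.
With uncorrelated errors the cross-covariances are all true-score covariance, so they carry over unchanged; only the diagonal terms shrink to ρᵢσᵢ².
True-score variance = [7²·0.80 + 3²·19.8²·0.85 + 3²·10.6²·0.80] + 2278.79 = 3847.3 + 2278.79 = 6126.09.
Reliability = 6126.09 / 6867.39 = 0.892.

0.892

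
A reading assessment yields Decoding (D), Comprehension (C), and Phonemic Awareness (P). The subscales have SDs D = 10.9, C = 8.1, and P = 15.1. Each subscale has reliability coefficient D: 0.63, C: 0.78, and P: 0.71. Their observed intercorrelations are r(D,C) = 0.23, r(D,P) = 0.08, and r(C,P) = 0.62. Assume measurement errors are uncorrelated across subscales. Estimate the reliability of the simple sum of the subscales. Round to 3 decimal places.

0.803

Var(D+C+P) = 10.9² + 8.1² + 15.1² + 2·[10.9·8.1·0.23 + 10.9·15.1·0.08 + 8.1·15.1·0.62] = 412.43 + 218.612 = 631.042.
Under uncorrelated errors the observed covariances equal the true-score covariances, so only the own-variance terms attenuate.
True-score variance = [10.9²·0.63 + 8.1²·0.78 + 15.1²·0.71] + 218.612 = 287.913 + 218.612 = 506.525.
Reliability = 506.525 / 631.042 = 0.803.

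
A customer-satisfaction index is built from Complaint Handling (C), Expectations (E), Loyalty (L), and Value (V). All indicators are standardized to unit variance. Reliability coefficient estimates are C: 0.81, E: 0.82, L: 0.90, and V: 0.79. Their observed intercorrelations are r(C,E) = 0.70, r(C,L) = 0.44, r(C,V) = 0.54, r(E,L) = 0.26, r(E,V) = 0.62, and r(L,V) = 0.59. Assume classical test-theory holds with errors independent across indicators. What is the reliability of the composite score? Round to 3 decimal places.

Var(C+E+L+V) = 4 + 2·[0.70 + 0.44 + 0.54 + 0.26 + 0.62 + 0.59] = 4 + 6.3 = 10.3.
With uncorrelated errors the cross-covariances are all true-score covariance, so they carry over unchanged; only the diagonal terms shrink to ρᵢσᵢ².
True-score variance = [0.81 + 0.82 + 0.90 + 0.79] + 6.3 = 3.32 + 6.3 = 9.62.
Reliability = 9.62 / 10.3 = 0.934.

0.934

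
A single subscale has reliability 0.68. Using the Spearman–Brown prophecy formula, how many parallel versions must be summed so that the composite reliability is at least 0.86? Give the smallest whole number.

3

k ≥ ρ*(1−ρ₁)/(ρ₁(1−ρ*)) = 0.86·0.32 / (0.68·0.14) = 2.891.
Smallest integer k = 3.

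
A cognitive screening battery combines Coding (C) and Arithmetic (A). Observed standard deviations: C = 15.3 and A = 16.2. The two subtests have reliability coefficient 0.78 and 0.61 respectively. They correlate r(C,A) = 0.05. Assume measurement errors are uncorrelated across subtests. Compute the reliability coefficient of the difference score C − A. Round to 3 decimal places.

0.674

Var(C−A) = 15.3² + 16.2² − 2·15.3·16.2·0.05 = 496.53 − 24.786 = 471.744.
Because errors are independent across components, Cov(Tᵢ,Tⱼ) = Cov(Xᵢ,Xⱼ); the off-diagonal part of the true-score variance is the same as above.
True-score variance = [15.3²·0.78 + 16.2²·0.61] − 24.786 = 342.679 − 24.786 = 317.893.
Reliability = 317.893 / 471.744 = 0.674.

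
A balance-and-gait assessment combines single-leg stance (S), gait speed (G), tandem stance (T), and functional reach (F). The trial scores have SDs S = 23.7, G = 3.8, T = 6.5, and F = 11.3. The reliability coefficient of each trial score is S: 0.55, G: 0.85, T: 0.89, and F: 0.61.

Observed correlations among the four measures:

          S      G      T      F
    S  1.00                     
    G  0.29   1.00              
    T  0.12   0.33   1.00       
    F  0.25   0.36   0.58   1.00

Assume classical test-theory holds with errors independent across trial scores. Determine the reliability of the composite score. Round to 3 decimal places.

0.719

Var(S+G+T+F) = 23.7² + 3.8² + 6.5² + 11.3² + 2·[23.7·3.8·0.29 + 23.7·6.5·0.12 + 23.7·11.3·0.25 + 3.8·6.5·0.33 + 3.8·11.3·0.36 + 6.5·11.3·0.58] = 746.07 + 355.533 = 1101.6.
With uncorrelated errors the cross-covariances are all true-score covariance, so they carry over unchanged; only the diagonal terms shrink to ρᵢσᵢ².
True-score variance = [23.7²·0.55 + 3.8²·0.85 + 6.5²·0.89 + 11.3²·0.61] + 355.533 = 436.697 + 355.533 = 792.23.
Reliability = 792.23 / 1101.6 = 0.719.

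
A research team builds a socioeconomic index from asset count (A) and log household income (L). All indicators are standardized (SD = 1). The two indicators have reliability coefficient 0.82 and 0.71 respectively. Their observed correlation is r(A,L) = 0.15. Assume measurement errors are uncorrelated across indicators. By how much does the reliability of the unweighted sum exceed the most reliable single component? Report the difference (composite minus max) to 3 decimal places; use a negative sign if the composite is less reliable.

Var(sum) = 2 + 0.3 = 2.3; true-score variance = 1.53 + 0.3 = 1.83; composite reliability = 0.7957.
Max component reliability = 0.8200.
Difference = 0.7957 − 0.8200 = -0.024.

-0.024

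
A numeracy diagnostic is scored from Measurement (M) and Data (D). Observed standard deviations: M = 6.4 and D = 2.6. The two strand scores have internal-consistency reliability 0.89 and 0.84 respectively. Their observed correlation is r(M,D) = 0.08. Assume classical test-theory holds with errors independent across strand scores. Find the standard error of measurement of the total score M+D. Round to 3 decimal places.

Var(total) = 47.72 + 2.6624 = 50.3824.
True-score variance = 42.1328 + 2.6624 = 44.7952, so reliability = 0.8891.
Error variance = 50.3824 − 44.7952 = 5.5872; SEM = √5.5872 = 2.364.

2.364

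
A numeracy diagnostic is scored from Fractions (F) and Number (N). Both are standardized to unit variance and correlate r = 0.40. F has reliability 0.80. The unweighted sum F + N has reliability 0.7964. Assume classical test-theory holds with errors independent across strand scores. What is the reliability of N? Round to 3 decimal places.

Var(F+N) = 2 + 2·0.40 = 2.800.
True-score variance = ρ_F + ρ_N + 2·0.40, so 0.7964 = (0.80 + ρ_N + 0.80) / 2.800.
ρ_N = 0.7964·2.800 − 0.80 − 0.80 = 0.630.

0.630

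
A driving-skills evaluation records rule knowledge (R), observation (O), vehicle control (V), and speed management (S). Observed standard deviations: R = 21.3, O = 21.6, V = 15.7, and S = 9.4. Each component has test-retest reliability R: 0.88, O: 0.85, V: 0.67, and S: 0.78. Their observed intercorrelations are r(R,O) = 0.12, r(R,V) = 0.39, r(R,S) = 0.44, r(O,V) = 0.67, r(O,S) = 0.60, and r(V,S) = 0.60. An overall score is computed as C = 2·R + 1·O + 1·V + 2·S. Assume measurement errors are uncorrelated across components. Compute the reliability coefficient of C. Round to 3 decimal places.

0.921

Var(C) = 2²·21.3² + 21.6² + 15.7² + 2²·9.4² + 2·[2·21.3·21.6·0.12 + 2·21.3·15.7·0.39 + 4·21.3·9.4·0.44 + 21.6·15.7·0.67 + 2·21.6·9.4·0.60 + 2·15.7·9.4·0.60] = 2881.25 + 2743.2 = 5624.45.
Under uncorrelated errors the observed covariances equal the true-score covariances, so only the own-variance terms attenuate.
True-score variance = [2²·21.3²·0.88 + 21.6²·0.85 + 15.7²·0.67 + 2²·9.4²·0.78] + 2743.2 = 2434.4 + 2743.2 = 5177.6.
Reliability = 5177.6 / 5624.45 = 0.921.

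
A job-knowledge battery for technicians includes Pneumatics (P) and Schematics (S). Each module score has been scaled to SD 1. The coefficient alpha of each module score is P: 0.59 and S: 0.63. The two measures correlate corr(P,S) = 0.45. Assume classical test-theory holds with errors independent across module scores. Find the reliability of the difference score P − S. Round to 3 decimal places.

Var(P−S) = 1 + 1 − 2·0.45 = 2 − 0.9 = 1.1.
Because errors are independent across components, Cov(Tᵢ,Tⱼ) = Cov(Xᵢ,Xⱼ); the off-diagonal part of the true-score variance is the same as above.
True-score variance = [0.59 + 0.63] − 0.9 = 1.22 − 0.9 = 0.32.
Reliability = 0.32 / 1.1 = 0.291.

0.291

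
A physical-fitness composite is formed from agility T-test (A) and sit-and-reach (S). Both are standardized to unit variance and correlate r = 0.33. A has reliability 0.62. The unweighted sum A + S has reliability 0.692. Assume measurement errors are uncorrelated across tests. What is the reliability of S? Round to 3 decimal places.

Var(A+S) = 2 + 2·0.33 = 2.660.
True-score variance = ρ_A + ρ_S + 2·0.33, so 0.692 = (0.62 + ρ_S + 0.66) / 2.660.
ρ_S = 0.692·2.660 − 0.62 − 0.66 = 0.561.

0.561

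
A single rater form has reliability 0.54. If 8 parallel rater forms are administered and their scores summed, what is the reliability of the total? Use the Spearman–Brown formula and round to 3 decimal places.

0.904

ρ_k = kρ / (1 + (k−1)ρ) = 8·0.54 / (1 + 7·0.54) = 4.320 / 4.780 = 0.904.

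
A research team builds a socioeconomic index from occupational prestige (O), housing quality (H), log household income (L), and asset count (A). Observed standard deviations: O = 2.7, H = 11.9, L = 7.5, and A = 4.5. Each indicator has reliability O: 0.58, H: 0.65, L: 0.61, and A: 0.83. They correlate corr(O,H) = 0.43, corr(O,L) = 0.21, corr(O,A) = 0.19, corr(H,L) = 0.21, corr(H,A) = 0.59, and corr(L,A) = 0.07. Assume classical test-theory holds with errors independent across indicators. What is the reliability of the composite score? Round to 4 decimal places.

0.7901

Var(O+H+L+A) = 2.7² + 11.9² + 7.5² + 4.5² + 2·[2.7·11.9·0.43 + 2.7·7.5·0.21 + 2.7·4.5·0.19 + 11.9·7.5·0.21 + 11.9·4.5·0.59 + 7.5·4.5·0.07] = 225.4 + 146.153 = 371.553.
With uncorrelated errors the cross-covariances are all true-score covariance, so they carry over unchanged; only the diagonal terms shrink to ρᵢσᵢ².
True-score variance = [2.7²·0.58 + 11.9²·0.65 + 7.5²·0.61 + 4.5²·0.83] + 146.153 = 147.395 + 146.153 = 293.548.
Reliability = 293.548 / 371.553 = 0.7901.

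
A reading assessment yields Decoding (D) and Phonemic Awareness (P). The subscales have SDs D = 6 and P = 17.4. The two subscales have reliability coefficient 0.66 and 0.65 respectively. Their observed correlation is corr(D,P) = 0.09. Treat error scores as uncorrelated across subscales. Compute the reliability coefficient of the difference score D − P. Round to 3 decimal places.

0.631

Var(D−P) = 6² + 17.4² − 2·6·17.4·0.09 = 338.76 − 18.792 = 319.968.
Under uncorrelated errors the observed covariances equal the true-score covariances, so only the own-variance terms attenuate.
True-score variance = [6²·0.66 + 17.4²·0.65] − 18.792 = 220.554 − 18.792 = 201.762.
Reliability = 201.762 / 319.968 = 0.631.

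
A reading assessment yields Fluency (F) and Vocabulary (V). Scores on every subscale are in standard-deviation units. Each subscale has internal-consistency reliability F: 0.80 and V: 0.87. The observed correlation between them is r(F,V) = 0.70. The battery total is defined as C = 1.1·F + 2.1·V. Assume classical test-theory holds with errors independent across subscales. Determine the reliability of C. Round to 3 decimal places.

0.908

Var(C) = 1.1² + 2.1² + 2·[2.31·0.70] = 5.62 + 3.234 = 8.854.
Because errors are independent across components, Cov(Tᵢ,Tⱼ) = Cov(Xᵢ,Xⱼ); the off-diagonal part of the true-score variance is the same as above.
True-score variance = [1.1²·0.80 + 2.1²·0.87] + 3.234 = 4.8047 + 3.234 = 8.0387.
Reliability = 8.0387 / 8.854 = 0.908.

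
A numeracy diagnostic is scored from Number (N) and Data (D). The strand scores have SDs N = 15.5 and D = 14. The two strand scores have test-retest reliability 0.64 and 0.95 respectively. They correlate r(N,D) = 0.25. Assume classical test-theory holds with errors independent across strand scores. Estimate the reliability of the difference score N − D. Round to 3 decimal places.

0.706

Var(N−D) = 15.5² + 14² − 2·15.5·14·0.25 = 436.25 − 108.5 = 327.75.
Under uncorrelated errors the observed covariances equal the true-score covariances, so only the own-variance terms attenuate.
True-score variance = [15.5²·0.64 + 14²·0.95] − 108.5 = 339.96 − 108.5 = 231.46.
Reliability = 231.46 / 327.75 = 0.706.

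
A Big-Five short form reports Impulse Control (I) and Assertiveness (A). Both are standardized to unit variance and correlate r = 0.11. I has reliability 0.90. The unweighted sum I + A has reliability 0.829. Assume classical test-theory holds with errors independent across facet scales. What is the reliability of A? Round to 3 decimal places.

0.720

Var(I+A) = 2 + 2·0.11 = 2.220.
True-score variance = ρ_I + ρ_A + 2·0.11, so 0.829 = (0.90 + ρ_A + 0.22) / 2.220.
ρ_A = 0.829·2.220 − 0.90 − 0.22 = 0.720.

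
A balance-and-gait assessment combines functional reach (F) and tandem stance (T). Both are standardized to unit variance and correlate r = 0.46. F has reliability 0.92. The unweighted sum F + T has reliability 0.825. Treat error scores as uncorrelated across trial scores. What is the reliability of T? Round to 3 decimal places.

Var(F+T) = 2 + 2·0.46 = 2.920.
True-score variance = ρ_F + ρ_T + 2·0.46, so 0.825 = (0.92 + ρ_T + 0.92) / 2.920.
ρ_T = 0.825·2.920 − 0.92 − 0.92 = 0.569.

0.569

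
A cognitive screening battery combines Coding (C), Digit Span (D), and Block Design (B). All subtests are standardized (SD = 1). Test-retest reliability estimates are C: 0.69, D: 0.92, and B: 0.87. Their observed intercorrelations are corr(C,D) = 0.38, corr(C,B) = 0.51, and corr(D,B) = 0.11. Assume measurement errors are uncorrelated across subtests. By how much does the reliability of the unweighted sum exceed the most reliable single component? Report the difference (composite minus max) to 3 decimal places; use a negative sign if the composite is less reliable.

-0.024

Var(sum) = 3 + 2 = 5; true-score variance = 2.48 + 2 = 4.48; composite reliability = 0.8960.
Max component reliability = 0.9200.
Difference = 0.8960 − 0.9200 = -0.024.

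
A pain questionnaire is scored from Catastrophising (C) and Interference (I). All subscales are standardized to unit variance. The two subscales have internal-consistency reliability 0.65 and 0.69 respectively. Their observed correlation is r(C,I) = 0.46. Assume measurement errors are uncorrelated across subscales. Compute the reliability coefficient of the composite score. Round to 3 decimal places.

0.774

Var(C+I) = 2 + 2·[0.46] = 2 + 0.92 = 2.92.
Under uncorrelated errors the observed covariances equal the true-score covariances, so only the own-variance terms attenuate.
True-score variance = [0.65 + 0.69] + 0.92 = 1.34 + 0.92 = 2.26.
Reliability = 2.26 / 2.92 = 0.774.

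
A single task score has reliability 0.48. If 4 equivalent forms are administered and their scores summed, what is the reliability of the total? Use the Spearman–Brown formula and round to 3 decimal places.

ρ_k = kρ / (1 + (k−1)ρ) = 4·0.48 / (1 + 3·0.48) = 1.920 / 2.440 = 0.787.

0.787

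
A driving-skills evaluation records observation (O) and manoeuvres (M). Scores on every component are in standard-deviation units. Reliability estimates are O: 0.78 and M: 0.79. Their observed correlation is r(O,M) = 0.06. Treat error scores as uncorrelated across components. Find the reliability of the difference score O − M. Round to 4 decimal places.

Var(O−M) = 1 + 1 − 2·0.06 = 2 − 0.12 = 1.88.
Because errors are independent across components, Cov(Tᵢ,Tⱼ) = Cov(Xᵢ,Xⱼ); the off-diagonal part of the true-score variance is the same as above.
True-score variance = [0.78 + 0.79] − 0.12 = 1.57 − 0.12 = 1.45.
Reliability = 1.45 / 1.88 = 0.7713.

0.7713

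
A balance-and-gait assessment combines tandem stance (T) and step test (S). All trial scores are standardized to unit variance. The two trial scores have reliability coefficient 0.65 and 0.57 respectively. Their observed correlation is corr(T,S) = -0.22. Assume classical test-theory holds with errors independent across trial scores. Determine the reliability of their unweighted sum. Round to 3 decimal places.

0.500

Var(T+S) = 2 + 2·[(-0.22)] = 2 − 0.44 = 1.56.
Under uncorrelated errors the observed covariances equal the true-score covariances, so only the own-variance terms attenuate.
True-score variance = [0.65 + 0.57] − 0.44 = 1.22 − 0.44 = 0.78.
Reliability = 0.78 / 1.56 = 0.500.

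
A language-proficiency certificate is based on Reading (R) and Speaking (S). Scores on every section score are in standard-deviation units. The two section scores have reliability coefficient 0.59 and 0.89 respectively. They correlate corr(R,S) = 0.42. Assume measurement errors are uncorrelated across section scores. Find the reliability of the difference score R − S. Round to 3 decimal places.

Var(R−S) = 1 + 1 − 2·0.42 = 2 − 0.84 = 1.16.
Because errors are independent across components, Cov(Tᵢ,Tⱼ) = Cov(Xᵢ,Xⱼ); the off-diagonal part of the true-score variance is the same as above.
True-score variance = [0.59 + 0.89] − 0.84 = 1.48 − 0.84 = 0.64.
Reliability = 0.64 / 1.16 = 0.552.

0.552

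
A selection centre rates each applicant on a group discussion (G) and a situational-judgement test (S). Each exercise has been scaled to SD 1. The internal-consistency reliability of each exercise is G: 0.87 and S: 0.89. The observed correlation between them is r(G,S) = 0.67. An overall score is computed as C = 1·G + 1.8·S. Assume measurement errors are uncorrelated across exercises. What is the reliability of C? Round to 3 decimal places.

0.927

Var(C) = 1 + 1.8² + 2·[1.8·0.67] = 4.24 + 2.412 = 6.652.
Because errors are independent across components, Cov(Tᵢ,Tⱼ) = Cov(Xᵢ,Xⱼ); the off-diagonal part of the true-score variance is the same as above.
True-score variance = [0.87 + 1.8²·0.89] + 2.412 = 3.7536 + 2.412 = 6.1656.
Reliability = 6.1656 / 6.652 = 0.927.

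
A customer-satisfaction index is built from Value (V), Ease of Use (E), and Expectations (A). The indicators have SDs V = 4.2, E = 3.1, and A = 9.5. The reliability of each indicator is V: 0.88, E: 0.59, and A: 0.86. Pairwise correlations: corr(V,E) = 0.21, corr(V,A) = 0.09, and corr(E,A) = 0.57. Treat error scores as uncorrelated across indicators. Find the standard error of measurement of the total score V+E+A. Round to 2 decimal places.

4.32

Var(total) = 117.5 + 46.2234 = 163.723.
True-score variance = 98.8081 + 46.2234 = 145.031, so reliability = 0.8858.
Error variance = 163.723 − 145.031 = 18.6919; SEM = √18.6919 = 4.32.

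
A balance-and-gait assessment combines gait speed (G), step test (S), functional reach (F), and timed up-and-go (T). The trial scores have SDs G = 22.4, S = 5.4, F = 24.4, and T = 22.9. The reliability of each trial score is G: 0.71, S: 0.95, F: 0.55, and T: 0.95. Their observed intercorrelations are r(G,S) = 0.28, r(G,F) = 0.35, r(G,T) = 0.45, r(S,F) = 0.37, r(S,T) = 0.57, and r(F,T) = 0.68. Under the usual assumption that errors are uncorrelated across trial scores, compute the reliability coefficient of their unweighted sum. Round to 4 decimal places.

0.8761

Var(G+S+F+T) = 22.4² + 5.4² + 24.4² + 22.9² + 2·[22.4·5.4·0.28 + 22.4·24.4·0.35 + 22.4·22.9·0.45 + 5.4·24.4·0.37 + 5.4·22.9·0.57 + 24.4·22.9·0.68] = 1650.69 + 1910.38 = 3561.07.
Because errors are independent across components, Cov(Tᵢ,Tⱼ) = Cov(Xᵢ,Xⱼ); the off-diagonal part of the true-score variance is the same as above.
True-score variance = [22.4²·0.71 + 5.4²·0.95 + 24.4²·0.55 + 22.9²·0.95] + 1910.38 = 1209.59 + 1910.38 = 3119.97.
Reliability = 3119.97 / 3561.07 = 0.8761.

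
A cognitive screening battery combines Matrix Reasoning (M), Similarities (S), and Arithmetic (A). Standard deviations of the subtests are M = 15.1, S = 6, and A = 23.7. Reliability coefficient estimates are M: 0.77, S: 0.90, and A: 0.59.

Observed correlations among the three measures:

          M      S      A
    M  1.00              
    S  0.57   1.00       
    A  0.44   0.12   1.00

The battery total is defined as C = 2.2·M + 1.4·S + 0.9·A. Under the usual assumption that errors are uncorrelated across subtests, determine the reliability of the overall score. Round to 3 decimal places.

0.829

Var(C) = 2.2²·15.1² + 1.4²·6² + 0.9²·23.7² + 2·[3.08·15.1·6·0.57 + 1.98·15.1·23.7·0.44 + 1.26·6·23.7·0.12] = 1629.1 + 984.669 = 2613.77.
Because errors are independent across components, Cov(Tᵢ,Tⱼ) = Cov(Xᵢ,Xⱼ); the off-diagonal part of the true-score variance is the same as above.
True-score variance = [2.2²·15.1²·0.77 + 1.4²·6²·0.90 + 0.9²·23.7²·0.59] + 984.669 = 1181.68 + 984.669 = 2166.35.
Reliability = 2166.35 / 2613.77 = 0.829.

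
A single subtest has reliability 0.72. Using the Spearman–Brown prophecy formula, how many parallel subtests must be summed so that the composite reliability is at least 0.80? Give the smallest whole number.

k ≥ ρ*(1−ρ₁)/(ρ₁(1−ρ*)) = 0.80·0.28 / (0.72·0.20) = 1.556.
Smallest integer k = 2.

2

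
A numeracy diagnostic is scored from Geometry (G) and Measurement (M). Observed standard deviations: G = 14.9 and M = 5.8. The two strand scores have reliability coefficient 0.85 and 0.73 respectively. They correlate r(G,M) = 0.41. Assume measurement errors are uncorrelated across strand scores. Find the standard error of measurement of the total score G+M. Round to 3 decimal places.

6.510

Var(total) = 255.65 + 70.8644 = 326.514.
True-score variance = 213.266 + 70.8644 = 284.13, so reliability = 0.8702.
Error variance = 326.514 − 284.13 = 42.3843; SEM = √42.3843 = 6.510.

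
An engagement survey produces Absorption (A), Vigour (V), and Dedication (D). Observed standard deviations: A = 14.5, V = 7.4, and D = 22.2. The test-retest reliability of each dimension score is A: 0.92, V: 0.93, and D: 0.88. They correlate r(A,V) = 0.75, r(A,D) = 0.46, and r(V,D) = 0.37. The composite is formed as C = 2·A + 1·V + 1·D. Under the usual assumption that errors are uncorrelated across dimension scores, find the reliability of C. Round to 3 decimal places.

0.946

Var(C) = 2²·14.5² + 7.4² + 22.2² + 2·[2·14.5·7.4·0.75 + 2·14.5·22.2·0.46 + 7.4·22.2·0.37] = 1388.6 + 1035.76 = 2424.36.
Because errors are independent across components, Cov(Tᵢ,Tⱼ) = Cov(Xᵢ,Xⱼ); the off-diagonal part of the true-score variance is the same as above.
True-score variance = [2²·14.5²·0.92 + 7.4²·0.93 + 22.2²·0.88] + 1035.76 = 1258.35 + 1035.76 = 2294.11.
Reliability = 2294.11 / 2424.36 = 0.946.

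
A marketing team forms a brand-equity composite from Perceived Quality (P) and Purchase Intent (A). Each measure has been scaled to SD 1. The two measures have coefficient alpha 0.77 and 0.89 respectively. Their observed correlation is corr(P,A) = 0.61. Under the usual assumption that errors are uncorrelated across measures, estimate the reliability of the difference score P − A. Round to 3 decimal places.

0.564

Var(P−A) = 1 + 1 − 2·0.61 = 2 − 1.22 = 0.78.
Because errors are independent across components, Cov(Tᵢ,Tⱼ) = Cov(Xᵢ,Xⱼ); the off-diagonal part of the true-score variance is the same as above.
True-score variance = [0.77 + 0.89] − 1.22 = 1.66 − 1.22 = 0.44.
Reliability = 0.44 / 0.78 = 0.564.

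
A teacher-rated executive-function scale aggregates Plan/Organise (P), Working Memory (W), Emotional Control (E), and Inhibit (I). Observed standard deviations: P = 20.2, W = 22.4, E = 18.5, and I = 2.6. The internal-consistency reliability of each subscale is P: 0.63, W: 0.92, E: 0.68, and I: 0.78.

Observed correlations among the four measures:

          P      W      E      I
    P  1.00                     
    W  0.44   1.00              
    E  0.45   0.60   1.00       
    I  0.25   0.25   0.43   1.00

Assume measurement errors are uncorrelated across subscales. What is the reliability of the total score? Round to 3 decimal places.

0.883

Var(P+W+E+I) = 20.2² + 22.4² + 18.5² + 2.6² + 2·[20.2·22.4·0.44 + 20.2·18.5·0.45 + 20.2·2.6·0.25 + 22.4·18.5·0.60 + 22.4·2.6·0.25 + 18.5·2.6·0.43] = 1258.81 + 1328.54 = 2587.35.
Under uncorrelated errors the observed covariances equal the true-score covariances, so only the own-variance terms attenuate.
True-score variance = [20.2²·0.63 + 22.4²·0.92 + 18.5²·0.68 + 2.6²·0.78] + 1328.54 = 956.687 + 1328.54 = 2285.23.
Reliability = 2285.23 / 2587.35 = 0.883.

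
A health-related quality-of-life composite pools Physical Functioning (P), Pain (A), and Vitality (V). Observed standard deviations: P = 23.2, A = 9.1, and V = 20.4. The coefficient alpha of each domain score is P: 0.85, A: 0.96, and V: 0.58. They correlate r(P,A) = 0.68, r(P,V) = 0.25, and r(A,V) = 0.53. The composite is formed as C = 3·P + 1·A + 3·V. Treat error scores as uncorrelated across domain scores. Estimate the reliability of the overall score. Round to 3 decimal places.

Var(C) = 3²·23.2² + 9.1² + 3²·20.4² + 2·[3·23.2·9.1·0.68 + 9·23.2·20.4·0.25 + 3·9.1·20.4·0.53] = 8672.41 + 3581.46 = 12253.9.
Under uncorrelated errors the observed covariances equal the true-score covariances, so only the own-variance terms attenuate.
True-score variance = [3²·23.2²·0.85 + 9.1²·0.96 + 3²·20.4²·0.58] + 3581.46 = 6369.39 + 3581.46 = 9950.85.
Reliability = 9950.85 / 12253.9 = 0.812.

0.812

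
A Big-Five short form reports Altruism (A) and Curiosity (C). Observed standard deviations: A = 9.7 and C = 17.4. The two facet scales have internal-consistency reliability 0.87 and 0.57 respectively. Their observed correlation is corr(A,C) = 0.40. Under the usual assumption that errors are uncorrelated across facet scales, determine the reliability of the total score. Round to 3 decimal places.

0.732

Var(A+C) = 9.7² + 17.4² + 2·[9.7·17.4·0.40] = 396.85 + 135.024 = 531.874.
Under uncorrelated errors the observed covariances equal the true-score covariances, so only the own-variance terms attenuate.
True-score variance = [9.7²·0.87 + 17.4²·0.57] + 135.024 = 254.431 + 135.024 = 389.455.
Reliability = 389.455 / 531.874 = 0.732.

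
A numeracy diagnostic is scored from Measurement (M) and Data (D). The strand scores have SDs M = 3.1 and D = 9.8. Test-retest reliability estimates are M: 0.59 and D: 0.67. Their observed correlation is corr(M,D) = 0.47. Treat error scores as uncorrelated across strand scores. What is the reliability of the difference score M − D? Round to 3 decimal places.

0.538

Var(M−D) = 3.1² + 9.8² − 2·3.1·9.8·0.47 = 105.65 − 28.5572 = 77.0928.
With uncorrelated errors the cross-covariances are all true-score covariance, so they carry over unchanged; only the diagonal terms shrink to ρᵢσᵢ².
True-score variance = [3.1²·0.59 + 9.8²·0.67] − 28.5572 = 70.0167 − 28.5572 = 41.4595.
Reliability = 41.4595 / 77.0928 = 0.538.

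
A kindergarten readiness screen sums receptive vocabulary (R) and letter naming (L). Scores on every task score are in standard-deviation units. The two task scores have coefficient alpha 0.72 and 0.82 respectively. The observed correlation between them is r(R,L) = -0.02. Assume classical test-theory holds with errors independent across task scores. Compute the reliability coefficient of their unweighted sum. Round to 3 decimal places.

0.765

Var(R+L) = 2 + 2·[(-0.02)] = 2 − 0.04 = 1.96.
Under uncorrelated errors the observed covariances equal the true-score covariances, so only the own-variance terms attenuate.
True-score variance = [0.72 + 0.82] − 0.04 = 1.54 − 0.04 = 1.5.
Reliability = 1.5 / 1.96 = 0.765.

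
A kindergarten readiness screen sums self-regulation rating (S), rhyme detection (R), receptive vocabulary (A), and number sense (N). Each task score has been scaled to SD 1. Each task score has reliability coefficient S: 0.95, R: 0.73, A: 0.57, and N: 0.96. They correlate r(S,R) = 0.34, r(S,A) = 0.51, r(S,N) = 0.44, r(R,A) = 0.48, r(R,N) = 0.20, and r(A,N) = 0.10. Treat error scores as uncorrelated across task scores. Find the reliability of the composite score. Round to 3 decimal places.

Var(S+R+A+N) = 4 + 2·[0.34 + 0.51 + 0.44 + 0.48 + 0.20 + 0.10] = 4 + 4.14 = 8.14.
Because errors are independent across components, Cov(Tᵢ,Tⱼ) = Cov(Xᵢ,Xⱼ); the off-diagonal part of the true-score variance is the same as above.
True-score variance = [0.95 + 0.73 + 0.57 + 0.96] + 4.14 = 3.21 + 4.14 = 7.35.
Reliability = 7.35 / 8.14 = 0.903.

0.903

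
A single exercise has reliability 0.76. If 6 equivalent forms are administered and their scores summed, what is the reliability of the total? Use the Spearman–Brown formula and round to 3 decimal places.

ρ_k = kρ / (1 + (k−1)ρ) = 6·0.76 / (1 + 5·0.76) = 4.560 / 4.800 = 0.950.

0.950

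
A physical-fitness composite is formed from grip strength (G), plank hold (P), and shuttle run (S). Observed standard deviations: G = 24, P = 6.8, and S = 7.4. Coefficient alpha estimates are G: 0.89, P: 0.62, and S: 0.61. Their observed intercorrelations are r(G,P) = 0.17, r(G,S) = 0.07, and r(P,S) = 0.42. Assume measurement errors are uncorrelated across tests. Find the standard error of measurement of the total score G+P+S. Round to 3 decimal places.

10.114

Var(total) = 677 + 122.621 = 799.621.
True-score variance = 574.712 + 122.621 = 697.333, so reliability = 0.8721.
Error variance = 799.621 − 697.333 = 102.288; SEM = √102.288 = 10.114.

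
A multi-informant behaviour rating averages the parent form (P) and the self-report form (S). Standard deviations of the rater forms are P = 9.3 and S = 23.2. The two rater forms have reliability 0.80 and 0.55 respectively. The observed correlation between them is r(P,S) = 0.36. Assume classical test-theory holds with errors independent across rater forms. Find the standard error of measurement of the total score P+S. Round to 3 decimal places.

Var(total) = 624.73 + 155.347 = 780.077.
True-score variance = 365.224 + 155.347 = 520.571, so reliability = 0.6673.
Error variance = 780.077 − 520.571 = 259.506; SEM = √259.506 = 16.109.

16.109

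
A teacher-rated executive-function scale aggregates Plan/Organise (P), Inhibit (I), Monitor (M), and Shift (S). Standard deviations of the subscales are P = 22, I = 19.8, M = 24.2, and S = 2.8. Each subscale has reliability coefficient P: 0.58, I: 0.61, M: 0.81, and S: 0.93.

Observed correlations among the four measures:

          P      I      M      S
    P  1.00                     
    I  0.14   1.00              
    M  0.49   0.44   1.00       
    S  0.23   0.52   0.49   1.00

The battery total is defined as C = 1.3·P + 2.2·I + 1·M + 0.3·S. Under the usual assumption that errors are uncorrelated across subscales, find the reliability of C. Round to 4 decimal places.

Var(C) = 1.3²·22² + 2.2²·19.8² + 24.2² + 0.3²·2.8² + 2·[2.86·22·19.8·0.14 + 1.3·22·24.2·0.49 + 0.39·22·2.8·0.23 + 2.2·19.8·24.2·0.44 + 0.66·19.8·2.8·0.52 + 0.3·24.2·2.8·0.49] = 3301.78 + 2023.79 = 5325.57.
Under uncorrelated errors the observed covariances equal the true-score covariances, so only the own-variance terms attenuate.
True-score variance = [1.3²·22²·0.58 + 2.2²·19.8²·0.61 + 24.2²·0.81 + 0.3²·2.8²·0.93] + 2023.79 = 2106.9 + 2023.79 = 4130.69.
Reliability = 4130.69 / 5325.57 = 0.7756.

0.7756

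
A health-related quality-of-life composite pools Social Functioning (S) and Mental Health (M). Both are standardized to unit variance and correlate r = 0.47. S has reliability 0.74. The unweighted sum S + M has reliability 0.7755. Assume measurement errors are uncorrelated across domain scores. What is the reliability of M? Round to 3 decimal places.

Var(S+M) = 2 + 2·0.47 = 2.940.
True-score variance = ρ_S + ρ_M + 2·0.47, so 0.7755 = (0.74 + ρ_M + 0.94) / 2.940.
ρ_M = 0.7755·2.940 − 0.74 − 0.94 = 0.600.

0.600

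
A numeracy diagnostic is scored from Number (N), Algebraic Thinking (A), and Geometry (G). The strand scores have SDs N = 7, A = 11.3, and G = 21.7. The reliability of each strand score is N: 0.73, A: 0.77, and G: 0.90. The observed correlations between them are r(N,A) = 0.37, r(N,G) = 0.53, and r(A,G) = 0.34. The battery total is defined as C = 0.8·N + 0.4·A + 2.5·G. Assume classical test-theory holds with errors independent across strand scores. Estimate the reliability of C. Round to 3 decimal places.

Var(C) = 0.8²·7² + 0.4²·11.3² + 2.5²·21.7² + 2·[0.32·7·11.3·0.37 + 2·7·21.7·0.53 + 11.3·21.7·0.34] = 2994.85 + 507.502 = 3502.35.
Because errors are independent across components, Cov(Tᵢ,Tⱼ) = Cov(Xᵢ,Xⱼ); the off-diagonal part of the true-score variance is the same as above.
True-score variance = [0.8²·7²·0.73 + 0.4²·11.3²·0.77 + 2.5²·21.7²·0.90] + 507.502 = 2687.38 + 507.502 = 3194.88.
Reliability = 3194.88 / 3502.35 = 0.912.

0.912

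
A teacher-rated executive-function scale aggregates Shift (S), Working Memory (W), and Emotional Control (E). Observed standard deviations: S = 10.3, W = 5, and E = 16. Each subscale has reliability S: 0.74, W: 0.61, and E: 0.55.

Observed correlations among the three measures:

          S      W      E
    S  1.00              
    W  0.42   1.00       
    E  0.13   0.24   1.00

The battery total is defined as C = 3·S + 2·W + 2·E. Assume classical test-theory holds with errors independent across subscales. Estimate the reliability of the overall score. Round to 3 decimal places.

0.728

Var(C) = 3²·10.3² + 2²·5² + 2²·16² + 2·[6·10.3·5·0.42 + 6·10.3·16·0.13 + 4·5·16·0.24] = 2078.81 + 670.248 = 2749.06.
Under uncorrelated errors the observed covariances equal the true-score covariances, so only the own-variance terms attenuate.
True-score variance = [3²·10.3²·0.74 + 2²·5²·0.61 + 2²·16²·0.55] + 670.248 = 1330.76 + 670.248 = 2001.01.
Reliability = 2001.01 / 2749.06 = 0.728.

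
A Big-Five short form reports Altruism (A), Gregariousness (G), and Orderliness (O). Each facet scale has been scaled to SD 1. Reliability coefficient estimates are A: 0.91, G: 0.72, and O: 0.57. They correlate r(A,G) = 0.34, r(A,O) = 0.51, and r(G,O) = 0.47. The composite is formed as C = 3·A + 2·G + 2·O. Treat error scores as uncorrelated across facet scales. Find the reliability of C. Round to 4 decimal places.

Var(C) = 3² + 2² + 2² + 2·[6·0.34 + 6·0.51 + 4·0.47] = 17 + 13.96 = 30.96.
Under uncorrelated errors the observed covariances equal the true-score covariances, so only the own-variance terms attenuate.
True-score variance = [3²·0.91 + 2²·0.72 + 2²·0.57] + 13.96 = 13.35 + 13.96 = 27.31.
Reliability = 27.31 / 30.96 = 0.8821.

0.8821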